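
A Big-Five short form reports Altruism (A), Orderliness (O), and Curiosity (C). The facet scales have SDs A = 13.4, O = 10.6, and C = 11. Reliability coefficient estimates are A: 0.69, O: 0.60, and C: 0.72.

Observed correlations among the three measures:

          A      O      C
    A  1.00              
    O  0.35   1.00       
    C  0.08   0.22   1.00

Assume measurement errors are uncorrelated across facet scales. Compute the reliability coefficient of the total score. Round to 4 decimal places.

Var(A+O+C) = 13.4² + 10.6² + 11² + 2·[13.4·10.6·0.35 + 13.4·11·0.08 + 10.6·11·0.22] = 412.92 + 174.316 = 587.236.
Under uncorrelated errors the observed covariances equal the true-score covariances, so only the own-variance terms attenuate.
True-score variance = [13.4²·0.69 + 10.6²·0.60 + 11²·0.72] + 174.316 = 278.432 + 174.316 = 452.748.
Reliability = 452.748 / 587.236 = 0.7710.

0.7710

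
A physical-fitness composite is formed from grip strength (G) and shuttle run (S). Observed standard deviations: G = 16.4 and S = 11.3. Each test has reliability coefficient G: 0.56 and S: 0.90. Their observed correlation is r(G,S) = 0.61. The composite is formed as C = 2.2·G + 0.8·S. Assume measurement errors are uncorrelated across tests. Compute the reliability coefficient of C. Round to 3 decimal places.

Var(C) = 2.2²·16.4² + 0.8²·11.3² + 2·[1.76·16.4·11.3·0.61] = 1383.49 + 397.919 = 1781.41.
Because errors are independent across components, Cov(Tᵢ,Tⱼ) = Cov(Xᵢ,Xⱼ); the off-diagonal part of the true-score variance is the same as above.
True-score variance = [2.2²·16.4²·0.56 + 0.8²·11.3²·0.90] + 397.919 = 802.539 + 397.919 = 1200.46.
Reliability = 1200.46 / 1781.41 = 0.674.

0.674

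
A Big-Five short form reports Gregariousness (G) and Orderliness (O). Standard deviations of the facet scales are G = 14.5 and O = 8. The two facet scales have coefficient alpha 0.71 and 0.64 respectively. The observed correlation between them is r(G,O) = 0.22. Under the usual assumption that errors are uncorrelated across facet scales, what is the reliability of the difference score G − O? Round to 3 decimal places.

Var(G−O) = 14.5² + 8² − 2·14.5·8·0.22 = 274.25 − 51.04 = 223.21.
Because errors are independent across components, Cov(Tᵢ,Tⱼ) = Cov(Xᵢ,Xⱼ); the off-diagonal part of the true-score variance is the same as above.
True-score variance = [14.5²·0.71 + 8²·0.64] − 51.04 = 190.238 − 51.04 = 139.198.
Reliability = 139.198 / 223.21 = 0.624.

0.624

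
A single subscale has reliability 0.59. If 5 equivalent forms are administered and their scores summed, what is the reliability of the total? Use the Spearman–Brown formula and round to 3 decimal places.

0.878

ρ_k = kρ / (1 + (k−1)ρ) = 5·0.59 / (1 + 4·0.59) = 2.950 / 3.360 = 0.878.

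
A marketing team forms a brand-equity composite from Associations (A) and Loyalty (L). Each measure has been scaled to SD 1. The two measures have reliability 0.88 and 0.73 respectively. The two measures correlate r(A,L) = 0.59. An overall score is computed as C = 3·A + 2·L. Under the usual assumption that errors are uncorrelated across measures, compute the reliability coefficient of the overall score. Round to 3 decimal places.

Var(C) = 3² + 2² + 2·[6·0.59] = 13 + 7.08 = 20.08.
With uncorrelated errors the cross-covariances are all true-score covariance, so they carry over unchanged; only the diagonal terms shrink to ρᵢσᵢ².
True-score variance = [3²·0.88 + 2²·0.73] + 7.08 = 10.84 + 7.08 = 17.92.
Reliability = 17.92 / 20.08 = 0.892.

0.892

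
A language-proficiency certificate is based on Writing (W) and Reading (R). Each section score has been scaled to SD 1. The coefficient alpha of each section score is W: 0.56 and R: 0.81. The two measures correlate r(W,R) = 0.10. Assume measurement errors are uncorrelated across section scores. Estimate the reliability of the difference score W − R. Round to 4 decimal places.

0.6500

Var(W−R) = 1 + 1 − 2·0.10 = 2 − 0.2 = 1.8.
Under uncorrelated errors the observed covariances equal the true-score covariances, so only the own-variance terms attenuate.
True-score variance = [0.56 + 0.81] − 0.2 = 1.37 − 0.2 = 1.17.
Reliability = 1.17 / 1.8 = 0.6500.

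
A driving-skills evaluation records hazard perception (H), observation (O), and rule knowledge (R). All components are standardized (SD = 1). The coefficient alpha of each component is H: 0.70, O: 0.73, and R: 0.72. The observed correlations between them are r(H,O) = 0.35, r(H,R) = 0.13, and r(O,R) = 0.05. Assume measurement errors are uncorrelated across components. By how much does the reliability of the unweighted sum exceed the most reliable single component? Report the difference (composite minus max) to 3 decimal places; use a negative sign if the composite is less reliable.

0.061

Var(sum) = 3 + 1.06 = 4.06; true-score variance = 2.15 + 1.06 = 3.21; composite reliability = 0.7906.
Max component reliability = 0.7300.
Difference = 0.7906 − 0.7300 = 0.061.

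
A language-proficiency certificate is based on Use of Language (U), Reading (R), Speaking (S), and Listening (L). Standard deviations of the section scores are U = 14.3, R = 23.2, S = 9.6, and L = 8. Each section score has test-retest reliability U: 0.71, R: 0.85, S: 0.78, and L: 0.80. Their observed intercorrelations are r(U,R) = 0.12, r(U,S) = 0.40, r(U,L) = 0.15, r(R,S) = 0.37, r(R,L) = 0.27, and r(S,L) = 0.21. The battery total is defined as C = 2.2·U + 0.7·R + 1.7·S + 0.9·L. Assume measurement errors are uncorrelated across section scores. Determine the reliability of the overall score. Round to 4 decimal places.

Var(C) = 2.2²·14.3² + 0.7²·23.2² + 1.7²·9.6² + 0.9²·8² + 2·[1.54·14.3·23.2·0.12 + 3.74·14.3·9.6·0.40 + 1.98·14.3·8·0.15 + 1.19·23.2·9.6·0.37 + 0.63·23.2·8·0.27 + 1.53·9.6·8·0.21] = 1571.65 + 909.934 = 2481.59.
Under uncorrelated errors the observed covariances equal the true-score covariances, so only the own-variance terms attenuate.
True-score variance = [2.2²·14.3²·0.71 + 0.7²·23.2²·0.85 + 1.7²·9.6²·0.78 + 0.9²·8²·0.80] + 909.934 = 1176.11 + 909.934 = 2086.04.
Reliability = 2086.04 / 2481.59 = 0.8406.

0.8406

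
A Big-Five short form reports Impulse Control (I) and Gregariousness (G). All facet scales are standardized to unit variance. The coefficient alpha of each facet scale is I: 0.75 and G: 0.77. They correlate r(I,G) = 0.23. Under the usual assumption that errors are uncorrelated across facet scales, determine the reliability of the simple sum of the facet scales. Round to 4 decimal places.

0.8049

Var(I+G) = 2 + 2·[0.23] = 2 + 0.46 = 2.46.
Because errors are independent across components, Cov(Tᵢ,Tⱼ) = Cov(Xᵢ,Xⱼ); the off-diagonal part of the true-score variance is the same as above.
True-score variance = [0.75 + 0.77] + 0.46 = 1.52 + 0.46 = 1.98.
Reliability = 1.98 / 2.46 = 0.8049.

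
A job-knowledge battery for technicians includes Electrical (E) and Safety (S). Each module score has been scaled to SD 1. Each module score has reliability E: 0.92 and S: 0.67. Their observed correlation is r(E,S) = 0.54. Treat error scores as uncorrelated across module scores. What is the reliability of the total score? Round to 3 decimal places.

0.867

Var(E+S) = 2 + 2·[0.54] = 2 + 1.08 = 3.08.
Because errors are independent across components, Cov(Tᵢ,Tⱼ) = Cov(Xᵢ,Xⱼ); the off-diagonal part of the true-score variance is the same as above.
True-score variance = [0.92 + 0.67] + 1.08 = 1.59 + 1.08 = 2.67.
Reliability = 2.67 / 3.08 = 0.867.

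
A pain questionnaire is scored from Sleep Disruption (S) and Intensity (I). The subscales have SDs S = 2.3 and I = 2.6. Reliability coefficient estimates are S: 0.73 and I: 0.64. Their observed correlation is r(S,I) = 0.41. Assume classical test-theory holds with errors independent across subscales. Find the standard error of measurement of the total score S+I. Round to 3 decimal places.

1.965

Var(total) = 12.05 + 4.9036 = 16.9536.
True-score variance = 8.1881 + 4.9036 = 13.0917, so reliability = 0.7722.
Error variance = 16.9536 − 13.0917 = 3.8619; SEM = √3.8619 = 1.965.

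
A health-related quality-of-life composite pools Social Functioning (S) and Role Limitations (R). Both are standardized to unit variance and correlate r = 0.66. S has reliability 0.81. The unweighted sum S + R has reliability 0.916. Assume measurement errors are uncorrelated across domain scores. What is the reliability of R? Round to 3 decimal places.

Var(S+R) = 2 + 2·0.66 = 3.320.
True-score variance = ρ_S + ρ_R + 2·0.66, so 0.916 = (0.81 + ρ_R + 1.32) / 3.320.
ρ_R = 0.916·3.320 − 0.81 − 1.32 = 0.911.

0.911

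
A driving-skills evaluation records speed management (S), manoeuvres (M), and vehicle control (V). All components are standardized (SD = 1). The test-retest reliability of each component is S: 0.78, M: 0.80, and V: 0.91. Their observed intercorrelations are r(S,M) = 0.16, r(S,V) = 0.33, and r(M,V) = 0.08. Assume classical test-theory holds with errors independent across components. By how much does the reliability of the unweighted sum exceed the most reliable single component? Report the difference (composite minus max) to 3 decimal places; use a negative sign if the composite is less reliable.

Var(sum) = 3 + 1.14 = 4.14; true-score variance = 2.49 + 1.14 = 3.63; composite reliability = 0.8768.
Max component reliability = 0.9100.
Difference = 0.8768 − 0.9100 = -0.033.

-0.033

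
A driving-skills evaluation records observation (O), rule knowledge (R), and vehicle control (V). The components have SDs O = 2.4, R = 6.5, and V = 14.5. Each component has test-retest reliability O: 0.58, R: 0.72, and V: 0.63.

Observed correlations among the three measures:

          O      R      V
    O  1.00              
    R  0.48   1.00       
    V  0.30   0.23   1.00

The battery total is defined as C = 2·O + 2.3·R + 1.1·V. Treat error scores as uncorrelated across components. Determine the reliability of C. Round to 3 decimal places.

Var(C) = 2²·2.4² + 2.3²·6.5² + 1.1²·14.5² + 2·[4.6·2.4·6.5·0.48 + 2.2·2.4·14.5·0.30 + 2.53·6.5·14.5·0.23] = 500.945 + 224.514 = 725.459.
Under uncorrelated errors the observed covariances equal the true-score covariances, so only the own-variance terms attenuate.
True-score variance = [2²·2.4²·0.58 + 2.3²·6.5²·0.72 + 1.1²·14.5²·0.63] + 224.514 = 334.559 + 224.514 = 559.072.
Reliability = 559.072 / 725.459 = 0.771.

0.771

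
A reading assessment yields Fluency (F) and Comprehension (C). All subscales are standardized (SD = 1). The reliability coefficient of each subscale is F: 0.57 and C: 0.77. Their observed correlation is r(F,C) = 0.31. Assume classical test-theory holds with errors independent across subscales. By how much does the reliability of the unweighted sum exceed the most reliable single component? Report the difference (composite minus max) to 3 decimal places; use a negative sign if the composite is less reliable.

-0.022

Var(sum) = 2 + 0.62 = 2.62; true-score variance = 1.34 + 0.62 = 1.96; composite reliability = 0.7481.
Max component reliability = 0.7700.
Difference = 0.7481 − 0.7700 = -0.022.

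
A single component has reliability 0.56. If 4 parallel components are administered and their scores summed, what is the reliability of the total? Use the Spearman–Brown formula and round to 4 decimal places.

0.8358

ρ_k = kρ / (1 + (k−1)ρ) = 4·0.56 / (1 + 3·0.56) = 2.240 / 2.680 = 0.8358.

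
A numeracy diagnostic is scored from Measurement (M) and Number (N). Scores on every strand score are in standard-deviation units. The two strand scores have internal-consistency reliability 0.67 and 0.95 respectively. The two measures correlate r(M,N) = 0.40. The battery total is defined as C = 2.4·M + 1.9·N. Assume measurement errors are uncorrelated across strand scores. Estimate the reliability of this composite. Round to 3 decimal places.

Var(C) = 2.4² + 1.9² + 2·[4.56·0.40] = 9.37 + 3.648 = 13.018.
Because errors are independent across components, Cov(Tᵢ,Tⱼ) = Cov(Xᵢ,Xⱼ); the off-diagonal part of the true-score variance is the same as above.
True-score variance = [2.4²·0.67 + 1.9²·0.95] + 3.648 = 7.2887 + 3.648 = 10.9367.
Reliability = 10.9367 / 13.018 = 0.840.

0.840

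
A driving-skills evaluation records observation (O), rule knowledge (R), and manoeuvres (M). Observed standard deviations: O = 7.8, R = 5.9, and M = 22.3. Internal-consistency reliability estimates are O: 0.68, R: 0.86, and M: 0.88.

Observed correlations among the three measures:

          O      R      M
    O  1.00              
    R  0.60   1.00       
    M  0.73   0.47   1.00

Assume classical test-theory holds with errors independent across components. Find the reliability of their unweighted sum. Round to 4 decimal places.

Var(O+R+M) = 7.8² + 5.9² + 22.3² + 2·[7.8·5.9·0.60 + 7.8·22.3·0.73 + 5.9·22.3·0.47] = 592.94 + 432.852 = 1025.79.
With uncorrelated errors the cross-covariances are all true-score covariance, so they carry over unchanged; only the diagonal terms shrink to ρᵢσᵢ².
True-score variance = [7.8²·0.68 + 5.9²·0.86 + 22.3²·0.88] + 432.852 = 508.923 + 432.852 = 941.775.
Reliability = 941.775 / 1025.79 = 0.9181.

0.9181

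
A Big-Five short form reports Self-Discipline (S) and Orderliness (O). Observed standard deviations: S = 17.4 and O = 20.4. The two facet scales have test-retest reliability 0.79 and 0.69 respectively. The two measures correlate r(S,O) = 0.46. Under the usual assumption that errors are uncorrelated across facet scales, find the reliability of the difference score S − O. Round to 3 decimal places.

Var(S−O) = 17.4² + 20.4² − 2·17.4·20.4·0.46 = 718.92 − 326.563 = 392.357.
Under uncorrelated errors the observed covariances equal the true-score covariances, so only the own-variance terms attenuate.
True-score variance = [17.4²·0.79 + 20.4²·0.69] − 326.563 = 526.331 − 326.563 = 199.768.
Reliability = 199.768 / 392.357 = 0.509.

0.509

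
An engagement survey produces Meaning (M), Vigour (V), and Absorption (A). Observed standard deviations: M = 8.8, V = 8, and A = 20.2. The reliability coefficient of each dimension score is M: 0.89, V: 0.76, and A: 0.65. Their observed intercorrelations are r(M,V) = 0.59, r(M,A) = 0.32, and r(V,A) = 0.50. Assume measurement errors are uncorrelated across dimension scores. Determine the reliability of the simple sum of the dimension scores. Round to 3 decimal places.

0.816

Var(M+V+A) = 8.8² + 8² + 20.2² + 2·[8.8·8·0.59 + 8.8·20.2·0.32 + 8·20.2·0.50] = 549.48 + 358.438 = 907.918.
With uncorrelated errors the cross-covariances are all true-score covariance, so they carry over unchanged; only the diagonal terms shrink to ρᵢσᵢ².
True-score variance = [8.8²·0.89 + 8²·0.76 + 20.2²·0.65] + 358.438 = 382.788 + 358.438 = 741.226.
Reliability = 741.226 / 907.918 = 0.816.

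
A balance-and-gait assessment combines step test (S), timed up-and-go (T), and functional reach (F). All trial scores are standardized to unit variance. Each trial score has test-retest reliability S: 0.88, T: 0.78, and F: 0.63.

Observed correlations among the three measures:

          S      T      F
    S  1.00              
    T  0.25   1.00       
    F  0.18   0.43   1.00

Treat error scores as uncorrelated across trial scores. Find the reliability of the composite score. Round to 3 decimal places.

Var(S+T+F) = 3 + 2·[0.25 + 0.18 + 0.43] = 3 + 1.72 = 4.72.
Under uncorrelated errors the observed covariances equal the true-score covariances, so only the own-variance terms attenuate.
True-score variance = [0.88 + 0.78 + 0.63] + 1.72 = 2.29 + 1.72 = 4.01.
Reliability = 4.01 / 4.72 = 0.850.

0.850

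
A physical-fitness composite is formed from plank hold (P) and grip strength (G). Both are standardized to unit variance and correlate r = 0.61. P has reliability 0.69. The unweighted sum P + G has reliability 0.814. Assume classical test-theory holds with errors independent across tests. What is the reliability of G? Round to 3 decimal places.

0.711

Var(P+G) = 2 + 2·0.61 = 3.220.
True-score variance = ρ_P + ρ_G + 2·0.61, so 0.814 = (0.69 + ρ_G + 1.22) / 3.220.
ρ_G = 0.814·3.220 − 0.69 − 1.22 = 0.711.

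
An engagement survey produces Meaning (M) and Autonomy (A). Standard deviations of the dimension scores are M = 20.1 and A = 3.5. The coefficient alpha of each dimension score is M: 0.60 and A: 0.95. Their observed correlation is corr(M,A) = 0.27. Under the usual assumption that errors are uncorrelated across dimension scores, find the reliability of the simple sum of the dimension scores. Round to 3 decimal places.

0.643

Var(M+A) = 20.1² + 3.5² + 2·[20.1·3.5·0.27] = 416.26 + 37.989 = 454.249.
With uncorrelated errors the cross-covariances are all true-score covariance, so they carry over unchanged; only the diagonal terms shrink to ρᵢσᵢ².
True-score variance = [20.1²·0.60 + 3.5²·0.95] + 37.989 = 254.043 + 37.989 = 292.033.
Reliability = 292.033 / 454.249 = 0.643.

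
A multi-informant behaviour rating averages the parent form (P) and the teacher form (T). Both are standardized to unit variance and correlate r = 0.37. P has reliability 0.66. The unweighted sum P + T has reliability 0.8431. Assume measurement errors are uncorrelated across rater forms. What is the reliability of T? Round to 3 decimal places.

Var(P+T) = 2 + 2·0.37 = 2.740.
True-score variance = ρ_P + ρ_T + 2·0.37, so 0.8431 = (0.66 + ρ_T + 0.74) / 2.740.
ρ_T = 0.8431·2.740 − 0.66 − 0.74 = 0.910.

0.910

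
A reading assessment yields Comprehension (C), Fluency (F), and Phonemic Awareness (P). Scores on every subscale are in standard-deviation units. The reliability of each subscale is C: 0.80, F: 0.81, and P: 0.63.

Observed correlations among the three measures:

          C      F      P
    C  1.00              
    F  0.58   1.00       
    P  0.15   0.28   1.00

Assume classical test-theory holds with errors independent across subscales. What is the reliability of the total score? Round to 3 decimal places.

Var(C+F+P) = 3 + 2·[0.58 + 0.15 + 0.28] = 3 + 2.02 = 5.02.
Under uncorrelated errors the observed covariances equal the true-score covariances, so only the own-variance terms attenuate.
True-score variance = [0.80 + 0.81 + 0.63] + 2.02 = 2.24 + 2.02 = 4.26.
Reliability = 4.26 / 5.02 = 0.849.

0.849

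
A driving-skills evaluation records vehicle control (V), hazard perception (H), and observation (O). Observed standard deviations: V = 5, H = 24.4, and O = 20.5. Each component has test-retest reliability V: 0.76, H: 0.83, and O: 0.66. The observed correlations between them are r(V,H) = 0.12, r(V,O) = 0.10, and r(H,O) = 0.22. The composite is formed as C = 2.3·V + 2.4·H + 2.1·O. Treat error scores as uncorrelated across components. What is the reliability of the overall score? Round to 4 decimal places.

Var(C) = 2.3²·5² + 2.4²·24.4² + 2.1²·20.5² + 2·[5.52·5·24.4·0.12 + 4.83·5·20.5·0.10 + 5.04·24.4·20.5·0.22] = 5414.83 + 1369.88 = 6784.71.
With uncorrelated errors the cross-covariances are all true-score covariance, so they carry over unchanged; only the diagonal terms shrink to ρᵢσᵢ².
True-score variance = [2.3²·5²·0.76 + 2.4²·24.4²·0.83 + 2.1²·20.5²·0.66] + 1369.88 = 4169.99 + 1369.88 = 5539.87.
Reliability = 5539.87 / 6784.71 = 0.8165.

0.8165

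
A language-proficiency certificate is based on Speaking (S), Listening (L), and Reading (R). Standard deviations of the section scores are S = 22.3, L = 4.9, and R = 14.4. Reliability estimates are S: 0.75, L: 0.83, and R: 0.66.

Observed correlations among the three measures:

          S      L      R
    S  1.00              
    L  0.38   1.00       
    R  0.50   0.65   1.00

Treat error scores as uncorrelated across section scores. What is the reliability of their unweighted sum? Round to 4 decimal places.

0.8376

Var(S+L+R) = 22.3² + 4.9² + 14.4² + 2·[22.3·4.9·0.38 + 22.3·14.4·0.50 + 4.9·14.4·0.65] = 728.66 + 495.893 = 1224.55.
With uncorrelated errors the cross-covariances are all true-score covariance, so they carry over unchanged; only the diagonal terms shrink to ρᵢσᵢ².
True-score variance = [22.3²·0.75 + 4.9²·0.83 + 14.4²·0.66] + 495.893 = 529.753 + 495.893 = 1025.65.
Reliability = 1025.65 / 1224.55 = 0.8376.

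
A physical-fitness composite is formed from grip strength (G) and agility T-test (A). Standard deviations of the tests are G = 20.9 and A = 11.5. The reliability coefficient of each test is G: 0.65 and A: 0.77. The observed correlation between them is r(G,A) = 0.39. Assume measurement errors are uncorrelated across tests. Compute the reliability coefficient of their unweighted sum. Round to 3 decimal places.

0.758

Var(G+A) = 20.9² + 11.5² + 2·[20.9·11.5·0.39] = 569.06 + 187.473 = 756.533.
Because errors are independent across components, Cov(Tᵢ,Tⱼ) = Cov(Xᵢ,Xⱼ); the off-diagonal part of the true-score variance is the same as above.
True-score variance = [20.9²·0.65 + 11.5²·0.77] + 187.473 = 385.759 + 187.473 = 573.232.
Reliability = 573.232 / 756.533 = 0.758.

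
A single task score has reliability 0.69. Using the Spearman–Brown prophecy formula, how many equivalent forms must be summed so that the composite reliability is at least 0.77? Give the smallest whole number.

2

k ≥ ρ*(1−ρ₁)/(ρ₁(1−ρ*)) = 0.77·0.31 / (0.69·0.23) = 1.504.
Smallest integer k = 2.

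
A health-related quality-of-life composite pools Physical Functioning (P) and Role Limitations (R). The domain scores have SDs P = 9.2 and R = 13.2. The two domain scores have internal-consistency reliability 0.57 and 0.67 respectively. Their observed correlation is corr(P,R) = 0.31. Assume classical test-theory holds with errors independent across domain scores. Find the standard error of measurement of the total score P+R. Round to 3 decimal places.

9.690

Var(total) = 258.88 + 75.2928 = 334.173.
True-score variance = 164.986 + 75.2928 = 240.278, so reliability = 0.7190.
Error variance = 334.173 − 240.278 = 93.8944; SEM = √93.8944 = 9.690.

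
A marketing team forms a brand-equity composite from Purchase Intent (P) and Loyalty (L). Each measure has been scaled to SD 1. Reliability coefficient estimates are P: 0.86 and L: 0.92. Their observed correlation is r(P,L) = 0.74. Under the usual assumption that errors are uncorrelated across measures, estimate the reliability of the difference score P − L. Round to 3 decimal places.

0.577

Var(P−L) = 1 + 1 − 2·0.74 = 2 − 1.48 = 0.52.
Under uncorrelated errors the observed covariances equal the true-score covariances, so only the own-variance terms attenuate.
True-score variance = [0.86 + 0.92] − 1.48 = 1.78 − 1.48 = 0.3.
Reliability = 0.3 / 0.52 = 0.577.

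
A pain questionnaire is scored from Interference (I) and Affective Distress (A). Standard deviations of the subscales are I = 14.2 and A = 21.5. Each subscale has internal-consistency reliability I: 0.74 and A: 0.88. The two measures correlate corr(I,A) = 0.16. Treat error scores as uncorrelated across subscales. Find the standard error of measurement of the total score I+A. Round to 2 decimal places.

Var(total) = 663.89 + 97.696 = 761.586.
True-score variance = 555.994 + 97.696 = 653.69, so reliability = 0.8583.
Error variance = 761.586 − 653.69 = 107.896; SEM = √107.896 = 10.39.

10.39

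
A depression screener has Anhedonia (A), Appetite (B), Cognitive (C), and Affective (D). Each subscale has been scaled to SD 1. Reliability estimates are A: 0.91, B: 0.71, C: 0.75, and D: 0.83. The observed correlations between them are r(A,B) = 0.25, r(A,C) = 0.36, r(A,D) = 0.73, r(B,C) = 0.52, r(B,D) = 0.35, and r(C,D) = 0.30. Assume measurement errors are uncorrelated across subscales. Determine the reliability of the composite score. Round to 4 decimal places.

Var(A+B+C+D) = 4 + 2·[0.25 + 0.36 + 0.73 + 0.52 + 0.35 + 0.30] = 4 + 5.02 = 9.02.
With uncorrelated errors the cross-covariances are all true-score covariance, so they carry over unchanged; only the diagonal terms shrink to ρᵢσᵢ².
True-score variance = [0.91 + 0.71 + 0.75 + 0.83] + 5.02 = 3.2 + 5.02 = 8.22.
Reliability = 8.22 / 9.02 = 0.9113.

0.9113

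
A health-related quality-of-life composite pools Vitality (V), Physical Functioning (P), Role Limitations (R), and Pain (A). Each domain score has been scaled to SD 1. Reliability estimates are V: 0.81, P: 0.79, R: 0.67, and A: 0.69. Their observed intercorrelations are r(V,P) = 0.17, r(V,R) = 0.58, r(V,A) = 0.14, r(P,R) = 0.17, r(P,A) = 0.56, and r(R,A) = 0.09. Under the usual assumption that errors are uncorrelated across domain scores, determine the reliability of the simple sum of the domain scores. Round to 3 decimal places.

0.860

Var(V+P+R+A) = 4 + 2·[0.17 + 0.58 + 0.14 + 0.17 + 0.56 + 0.09] = 4 + 3.42 = 7.42.
Under uncorrelated errors the observed covariances equal the true-score covariances, so only the own-variance terms attenuate.
True-score variance = [0.81 + 0.79 + 0.67 + 0.69] + 3.42 = 2.96 + 3.42 = 6.38.
Reliability = 6.38 / 7.42 = 0.860.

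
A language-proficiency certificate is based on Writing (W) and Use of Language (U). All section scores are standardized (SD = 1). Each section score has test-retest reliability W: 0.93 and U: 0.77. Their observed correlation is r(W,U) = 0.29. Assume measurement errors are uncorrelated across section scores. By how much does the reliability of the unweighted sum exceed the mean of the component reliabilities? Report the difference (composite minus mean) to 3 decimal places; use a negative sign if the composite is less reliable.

Var(sum) = 2 + 0.58 = 2.58; true-score variance = 1.7 + 0.58 = 2.28; composite reliability = 0.8837.
Mean component reliability = 0.8500.
Difference = 0.8837 − 0.8500 = 0.034.

0.034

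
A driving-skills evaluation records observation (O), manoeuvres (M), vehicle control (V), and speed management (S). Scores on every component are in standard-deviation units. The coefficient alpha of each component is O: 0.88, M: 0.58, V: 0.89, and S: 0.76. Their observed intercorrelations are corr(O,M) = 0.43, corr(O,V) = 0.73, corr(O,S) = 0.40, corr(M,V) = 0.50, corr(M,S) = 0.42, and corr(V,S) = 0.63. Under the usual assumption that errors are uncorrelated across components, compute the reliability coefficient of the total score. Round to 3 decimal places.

0.913

Var(O+M+V+S) = 4 + 2·[0.43 + 0.73 + 0.40 + 0.50 + 0.42 + 0.63] = 4 + 6.22 = 10.22.
With uncorrelated errors the cross-covariances are all true-score covariance, so they carry over unchanged; only the diagonal terms shrink to ρᵢσᵢ².
True-score variance = [0.88 + 0.58 + 0.89 + 0.76] + 6.22 = 3.11 + 6.22 = 9.33.
Reliability = 9.33 / 10.22 = 0.913.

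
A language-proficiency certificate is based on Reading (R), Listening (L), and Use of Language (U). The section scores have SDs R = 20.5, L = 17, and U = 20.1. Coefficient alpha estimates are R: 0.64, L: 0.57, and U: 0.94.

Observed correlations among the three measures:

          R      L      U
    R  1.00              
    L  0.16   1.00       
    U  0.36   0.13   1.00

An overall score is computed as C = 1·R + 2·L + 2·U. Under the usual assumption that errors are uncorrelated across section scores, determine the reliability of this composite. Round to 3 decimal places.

Var(C) = 20.5² + 2²·17² + 2²·20.1² + 2·[2·20.5·17·0.16 + 2·20.5·20.1·0.36 + 4·17·20.1·0.13] = 3192.29 + 1171.76 = 4364.05.
Under uncorrelated errors the observed covariances equal the true-score covariances, so only the own-variance terms attenuate.
True-score variance = [20.5²·0.64 + 2²·17²·0.57 + 2²·20.1²·0.94] + 1171.76 = 2446.96 + 1171.76 = 3618.72.
Reliability = 3618.72 / 4364.05 = 0.829.

0.829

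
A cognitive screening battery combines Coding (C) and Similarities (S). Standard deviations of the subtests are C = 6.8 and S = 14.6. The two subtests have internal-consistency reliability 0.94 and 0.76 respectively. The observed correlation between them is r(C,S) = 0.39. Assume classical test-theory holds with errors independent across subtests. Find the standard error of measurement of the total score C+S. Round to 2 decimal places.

Var(total) = 259.4 + 77.4384 = 336.838.
True-score variance = 205.467 + 77.4384 = 282.906, so reliability = 0.8399.
Error variance = 336.838 − 282.906 = 53.9328; SEM = √53.9328 = 7.34.

7.34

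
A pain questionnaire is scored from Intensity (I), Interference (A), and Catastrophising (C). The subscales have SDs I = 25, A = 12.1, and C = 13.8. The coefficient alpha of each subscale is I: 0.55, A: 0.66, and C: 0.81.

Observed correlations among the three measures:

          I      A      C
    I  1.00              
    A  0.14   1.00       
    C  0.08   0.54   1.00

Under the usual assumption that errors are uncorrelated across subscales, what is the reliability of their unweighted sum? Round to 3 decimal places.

Var(I+A+C) = 25² + 12.1² + 13.8² + 2·[25·12.1·0.14 + 25·13.8·0.08 + 12.1·13.8·0.54] = 961.85 + 320.238 = 1282.09.
Under uncorrelated errors the observed covariances equal the true-score covariances, so only the own-variance terms attenuate.
True-score variance = [25²·0.55 + 12.1²·0.66 + 13.8²·0.81] + 320.238 = 594.637 + 320.238 = 914.875.
Reliability = 914.875 / 1282.09 = 0.714.

0.714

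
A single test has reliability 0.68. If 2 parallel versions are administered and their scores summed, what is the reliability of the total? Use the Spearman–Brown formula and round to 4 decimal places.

0.8095

ρ_k = kρ / (1 + (k−1)ρ) = 2·0.68 / (1 + 1·0.68) = 1.360 / 1.680 = 0.8095.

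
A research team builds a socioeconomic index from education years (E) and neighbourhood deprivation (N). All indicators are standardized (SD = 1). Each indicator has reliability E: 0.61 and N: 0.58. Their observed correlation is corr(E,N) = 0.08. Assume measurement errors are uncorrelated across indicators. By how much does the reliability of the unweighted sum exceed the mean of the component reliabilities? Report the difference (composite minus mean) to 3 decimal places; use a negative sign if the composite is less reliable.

Var(sum) = 2 + 0.16 = 2.16; true-score variance = 1.19 + 0.16 = 1.35; composite reliability = 0.6250.
Mean component reliability = 0.5950.
Difference = 0.6250 − 0.5950 = 0.030.

0.030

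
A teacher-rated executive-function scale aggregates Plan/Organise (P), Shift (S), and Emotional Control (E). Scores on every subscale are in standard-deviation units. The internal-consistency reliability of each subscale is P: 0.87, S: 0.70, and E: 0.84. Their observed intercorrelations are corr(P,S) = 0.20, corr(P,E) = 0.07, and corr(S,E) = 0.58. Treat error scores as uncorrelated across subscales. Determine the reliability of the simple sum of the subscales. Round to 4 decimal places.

Var(P+S+E) = 3 + 2·[0.20 + 0.07 + 0.58] = 3 + 1.7 = 4.7.
Under uncorrelated errors the observed covariances equal the true-score covariances, so only the own-variance terms attenuate.
True-score variance = [0.87 + 0.70 + 0.84] + 1.7 = 2.41 + 1.7 = 4.11.
Reliability = 4.11 / 4.7 = 0.8745.

0.8745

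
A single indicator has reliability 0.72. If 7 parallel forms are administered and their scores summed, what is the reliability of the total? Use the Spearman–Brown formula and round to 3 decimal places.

ρ_k = kρ / (1 + (k−1)ρ) = 7·0.72 / (1 + 6·0.72) = 5.040 / 5.320 = 0.947.

0.947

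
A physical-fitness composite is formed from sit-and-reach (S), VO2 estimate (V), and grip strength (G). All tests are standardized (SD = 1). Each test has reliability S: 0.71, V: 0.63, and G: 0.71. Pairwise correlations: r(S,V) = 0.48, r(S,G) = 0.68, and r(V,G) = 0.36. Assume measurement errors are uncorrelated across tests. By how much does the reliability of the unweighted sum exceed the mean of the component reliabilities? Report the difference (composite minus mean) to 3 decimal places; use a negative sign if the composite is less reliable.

Var(sum) = 3 + 3.04 = 6.04; true-score variance = 2.05 + 3.04 = 5.09; composite reliability = 0.8427.
Mean component reliability = 0.6833.
Difference = 0.8427 − 0.6833 = 0.159.

0.159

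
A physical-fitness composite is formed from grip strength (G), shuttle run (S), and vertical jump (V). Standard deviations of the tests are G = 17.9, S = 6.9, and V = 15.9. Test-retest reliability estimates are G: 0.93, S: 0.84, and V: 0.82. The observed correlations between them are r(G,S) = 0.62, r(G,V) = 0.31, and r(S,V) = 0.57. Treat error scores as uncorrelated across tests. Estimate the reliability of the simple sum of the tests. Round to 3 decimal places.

Var(G+S+V) = 17.9² + 6.9² + 15.9² + 2·[17.9·6.9·0.62 + 17.9·15.9·0.31 + 6.9·15.9·0.57] = 620.83 + 454.68 = 1075.51.
Under uncorrelated errors the observed covariances equal the true-score covariances, so only the own-variance terms attenuate.
True-score variance = [17.9²·0.93 + 6.9²·0.84 + 15.9²·0.82] + 454.68 = 545.278 + 454.68 = 999.958.
Reliability = 999.958 / 1075.51 = 0.930.

0.930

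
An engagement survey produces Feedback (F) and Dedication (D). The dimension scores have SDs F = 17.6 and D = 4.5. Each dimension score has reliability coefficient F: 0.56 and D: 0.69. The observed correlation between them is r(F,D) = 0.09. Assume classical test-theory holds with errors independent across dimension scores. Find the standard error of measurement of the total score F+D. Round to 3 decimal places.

11.940

Var(total) = 330.01 + 14.256 = 344.266.
True-score variance = 187.438 + 14.256 = 201.694, so reliability = 0.5859.
Error variance = 344.266 − 201.694 = 142.572; SEM = √142.572 = 11.940.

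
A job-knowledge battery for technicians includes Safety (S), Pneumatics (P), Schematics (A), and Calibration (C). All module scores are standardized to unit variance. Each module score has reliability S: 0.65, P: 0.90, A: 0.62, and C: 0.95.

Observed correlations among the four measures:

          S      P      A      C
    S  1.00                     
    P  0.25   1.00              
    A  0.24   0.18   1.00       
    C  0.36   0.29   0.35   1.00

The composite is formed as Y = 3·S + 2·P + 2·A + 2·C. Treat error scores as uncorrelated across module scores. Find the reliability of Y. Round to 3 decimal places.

0.860

Var(Y) = 3² + 2² + 2² + 2² + 2·[6·0.25 + 6·0.24 + 6·0.36 + 4·0.18 + 4·0.29 + 4·0.35] = 21 + 16.76 = 37.76.
Under uncorrelated errors the observed covariances equal the true-score covariances, so only the own-variance terms attenuate.
True-score variance = [3²·0.65 + 2²·0.90 + 2²·0.62 + 2²·0.95] + 16.76 = 15.73 + 16.76 = 32.49.
Reliability = 32.49 / 37.76 = 0.860.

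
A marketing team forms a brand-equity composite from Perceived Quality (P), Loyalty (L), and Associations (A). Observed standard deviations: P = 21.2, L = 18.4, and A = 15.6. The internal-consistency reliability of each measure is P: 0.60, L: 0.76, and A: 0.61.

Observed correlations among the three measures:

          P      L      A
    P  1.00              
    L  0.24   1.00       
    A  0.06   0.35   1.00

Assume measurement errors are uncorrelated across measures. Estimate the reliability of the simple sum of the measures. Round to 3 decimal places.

0.756

Var(P+L+A) = 21.2² + 18.4² + 15.6² + 2·[21.2·18.4·0.24 + 21.2·15.6·0.06 + 18.4·15.6·0.35] = 1031.36 + 427.853 = 1459.21.
Under uncorrelated errors the observed covariances equal the true-score covariances, so only the own-variance terms attenuate.
True-score variance = [21.2²·0.60 + 18.4²·0.76 + 15.6²·0.61] + 427.853 = 675.419 + 427.853 = 1103.27.
Reliability = 1103.27 / 1459.21 = 0.756.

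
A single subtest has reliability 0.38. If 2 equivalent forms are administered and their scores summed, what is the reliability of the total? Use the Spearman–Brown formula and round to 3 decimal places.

ρ_k = kρ / (1 + (k−1)ρ) = 2·0.38 / (1 + 1·0.38) = 0.760 / 1.380 = 0.551.

0.551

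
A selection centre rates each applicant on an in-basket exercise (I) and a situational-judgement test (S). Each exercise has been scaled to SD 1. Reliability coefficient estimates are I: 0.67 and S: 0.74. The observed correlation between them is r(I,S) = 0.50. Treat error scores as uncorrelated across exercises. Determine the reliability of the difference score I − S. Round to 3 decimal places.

Var(I−S) = 1 + 1 − 2·0.50 = 2 − 1 = 1.
Under uncorrelated errors the observed covariances equal the true-score covariances, so only the own-variance terms attenuate.
True-score variance = [0.67 + 0.74] − 1 = 1.41 − 1 = 0.41.
Reliability = 0.41 / 1 = 0.410.

0.410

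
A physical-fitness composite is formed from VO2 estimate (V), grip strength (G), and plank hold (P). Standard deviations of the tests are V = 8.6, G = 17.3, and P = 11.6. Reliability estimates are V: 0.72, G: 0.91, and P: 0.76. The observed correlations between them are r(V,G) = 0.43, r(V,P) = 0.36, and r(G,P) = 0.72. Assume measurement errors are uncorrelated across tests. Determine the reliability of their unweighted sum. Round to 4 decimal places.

Var(V+G+P) = 8.6² + 17.3² + 11.6² + 2·[8.6·17.3·0.43 + 8.6·11.6·0.36 + 17.3·11.6·0.72] = 507.81 + 488.757 = 996.567.
Because errors are independent across components, Cov(Tᵢ,Tⱼ) = Cov(Xᵢ,Xⱼ); the off-diagonal part of the true-score variance is the same as above.
True-score variance = [8.6²·0.72 + 17.3²·0.91 + 11.6²·0.76] + 488.757 = 427.871 + 488.757 = 916.628.
Reliability = 916.628 / 996.567 = 0.9198.

0.9198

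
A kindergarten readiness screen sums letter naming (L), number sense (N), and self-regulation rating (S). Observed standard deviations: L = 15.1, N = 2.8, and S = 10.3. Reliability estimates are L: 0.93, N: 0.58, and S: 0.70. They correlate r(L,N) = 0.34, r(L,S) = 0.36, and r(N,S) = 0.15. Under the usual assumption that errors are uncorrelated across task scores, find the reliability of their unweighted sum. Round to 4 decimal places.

0.8960

Var(L+N+S) = 15.1² + 2.8² + 10.3² + 2·[15.1·2.8·0.34 + 15.1·10.3·0.36 + 2.8·10.3·0.15] = 341.94 + 149.384 = 491.324.
Because errors are independent across components, Cov(Tᵢ,Tⱼ) = Cov(Xᵢ,Xⱼ); the off-diagonal part of the true-score variance is the same as above.
True-score variance = [15.1²·0.93 + 2.8²·0.58 + 10.3²·0.70] + 149.384 = 290.86 + 149.384 = 440.244.
Reliability = 440.244 / 491.324 = 0.8960.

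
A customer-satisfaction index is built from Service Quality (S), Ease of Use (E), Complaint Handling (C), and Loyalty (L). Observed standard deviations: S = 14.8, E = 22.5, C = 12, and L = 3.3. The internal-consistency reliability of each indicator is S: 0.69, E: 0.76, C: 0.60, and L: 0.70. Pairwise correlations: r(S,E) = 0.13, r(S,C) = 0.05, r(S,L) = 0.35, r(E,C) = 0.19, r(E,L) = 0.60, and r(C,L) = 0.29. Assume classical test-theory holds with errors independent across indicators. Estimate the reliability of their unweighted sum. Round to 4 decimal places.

Var(S+E+C+L) = 14.8² + 22.5² + 12² + 3.3² + 2·[14.8·22.5·0.13 + 14.8·12·0.05 + 14.8·3.3·0.35 + 22.5·12·0.19 + 22.5·3.3·0.60 + 12·3.3·0.29] = 880.18 + 353.196 = 1233.38.
With uncorrelated errors the cross-covariances are all true-score covariance, so they carry over unchanged; only the diagonal terms shrink to ρᵢσᵢ².
True-score variance = [14.8²·0.69 + 22.5²·0.76 + 12²·0.60 + 3.3²·0.70] + 353.196 = 629.911 + 353.196 = 983.107.
Reliability = 983.107 / 1233.38 = 0.7971.

0.7971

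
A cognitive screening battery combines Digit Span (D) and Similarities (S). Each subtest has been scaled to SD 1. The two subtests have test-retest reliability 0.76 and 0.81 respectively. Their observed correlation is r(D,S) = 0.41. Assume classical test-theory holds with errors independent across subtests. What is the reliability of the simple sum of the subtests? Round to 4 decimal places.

Var(D+S) = 2 + 2·[0.41] = 2 + 0.82 = 2.82.
Because errors are independent across components, Cov(Tᵢ,Tⱼ) = Cov(Xᵢ,Xⱼ); the off-diagonal part of the true-score variance is the same as above.
True-score variance = [0.76 + 0.81] + 0.82 = 1.57 + 0.82 = 2.39.
Reliability = 2.39 / 2.82 = 0.8475.

0.8475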